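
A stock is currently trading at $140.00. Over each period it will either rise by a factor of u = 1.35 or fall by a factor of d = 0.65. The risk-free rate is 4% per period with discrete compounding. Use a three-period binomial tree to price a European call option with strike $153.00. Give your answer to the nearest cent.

$34.14

Risk-neutral probability p = (1 + 0.04 − 0.65)/(1.35 − 0.65) = 0.3900/0.7000 = 0.5571
Terminal stock prices: S_uuu = 344.5, S_uud = 165.8, S_udd = 79.85, S_ddd = 38.45
Terminal payoffs (S − K): max(191.5, 0) = 191.5, max(12.85, 0) = 12.85, max(-73.15, 0) = 0, max(-114.6, 0) = 0
Node uu (S = 255.2): V_uu = 1/1.04·[0.5571·191.4525 + 0.4429·12.8475] = 108.0346
Node ud (S = 122.9): V_ud = 1/1.04·[0.5571·12.8475 + 0.4429·0.0000] = 6.8826
Node dd (S = 59.15): V_dd = 1/1.04·[0.5571·0.0000 + 0.4429·0.0000] = 0.0000
Node u (S = 189): V_u = 1/1.04·[0.5571·108.0346 + 0.4429·6.8826] = 60.8065
Node d (S = 91): V_d = 1/1.04·[0.5571·6.8826 + 0.4429·0.0000] = 3.6871
Node 0 (S = 140): V_0 = 1/1.04·[0.5571·60.8065 + 0.4429·3.6871] = 34.1449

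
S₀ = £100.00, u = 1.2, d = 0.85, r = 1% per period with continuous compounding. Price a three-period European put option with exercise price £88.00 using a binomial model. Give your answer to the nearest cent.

Risk-neutral probability p = (e^0.01 − 0.85)/(1.2 − 0.85) = 0.1601/0.3500 = 0.4573
Terminal stock prices: S_uuu = 172.8, S_uud = 122.4, S_udd = 86.7, S_ddd = 61.41
Terminal payoffs (K − S): max(-84.8, 0) = 0, max(-34.4, 0) = 0, max(1.3, 0) = 1.3, max(26.59, 0) = 26.59
Node uu (S = 144): V_uu = e^(−0.01)·[0.4573·0.0000 + 0.5427·0.0000] = 0.0000
Node ud (S = 102): V_ud = e^(−0.01)·[0.4573·0.0000 + 0.5427·1.3000] = 0.6985
Node dd (S = 72.25): V_dd = e^(−0.01)·[0.4573·1.3000 + 0.5427·26.5875] = 14.8744
Node u (S = 120): V_u = e^(−0.01)·[0.4573·0.0000 + 0.5427·0.6985] = 0.3753
Node d (S = 85): V_d = e^(−0.01)·[0.4573·0.6985 + 0.5427·14.8744] = 8.3085
Node 0 (S = 100): V_0 = e^(−0.01)·[0.4573·0.3753 + 0.5427·8.3085] = 4.6342

£4.63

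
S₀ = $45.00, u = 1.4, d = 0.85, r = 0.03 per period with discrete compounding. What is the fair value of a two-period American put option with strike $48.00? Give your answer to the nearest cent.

$6.61

Risk-neutral probability p = (1 + 0.03 − 0.85)/(1.4 − 0.85) = 0.1800/0.5500 = 0.3273
Terminal stock prices: S_uu = 88.2, S_ud = 53.55, S_dd = 32.51
Terminal payoffs (K − S): max(-40.2, 0) = 0, max(-5.55, 0) = 0, max(15.49, 0) = 15.49
Node u (S = 63): continuation = 1/1.03·[0.3273·0.0000 + 0.6727·0.0000] = 0.0000; exercise value = 0.0000 ≤ continuation, so V_u = 0.0000
Node d (S = 38.25): continuation = 1/1.03·[0.3273·0.0000 + 0.6727·15.4875] = 10.1154; exercise value = 9.7500 ≤ continuation, so V_d = 10.1154
Node 0 (S = 45): continuation = 1/1.03·[0.3273·0.0000 + 0.6727·10.1154] = 6.6067; exercise value = 3.0000 ≤ continuation, so V_0 = 6.6067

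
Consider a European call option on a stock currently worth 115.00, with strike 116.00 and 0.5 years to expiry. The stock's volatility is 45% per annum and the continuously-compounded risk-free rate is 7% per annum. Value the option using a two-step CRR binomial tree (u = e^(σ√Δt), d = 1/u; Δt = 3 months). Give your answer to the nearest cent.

14.49

CRR parameters: u = e^(σ√Δt) = e^(0.45·√0.25) = 1.2523, d = 1/u = 0.7985
Per-period rate: rΔt = 0.07·0.25 = 0.0175, so R = e^0.0175 = 1.0177
Risk-neutral probability p = (e^0.0175 − 0.7985)/(1.2523 − 0.7985) = 0.2191/0.4538 = 0.4829
Terminal stock prices: S_uu = 180.4, S_ud = 115, S_dd = 73.33
Terminal payoffs (S − K): max(64.36, 0) = 64.36, max(-1, 0) = 0, max(-42.67, 0) = 0
Node u (S = 144): V_u = e^(−0.0175)·[0.4829·64.3559 + 0.5171·0.0000] = 30.5376
Node d (S = 91.83): V_d = e^(−0.0175)·[0.4829·0.0000 + 0.5171·0.0000] = 0.0000
Node 0 (S = 115): V_0 = e^(−0.0175)·[0.4829·30.5376 + 0.5171·0.0000] = 14.4904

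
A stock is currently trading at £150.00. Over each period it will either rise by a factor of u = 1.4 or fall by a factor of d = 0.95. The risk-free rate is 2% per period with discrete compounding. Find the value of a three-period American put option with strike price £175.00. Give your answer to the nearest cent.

Risk-neutral probability p = (1 + 0.02 − 0.95)/(1.4 − 0.95) = 0.0700/0.4500 = 0.1556
Terminal stock prices: S_uuu = 411.6, S_uud = 279.3, S_udd = 189.5, S_ddd = 128.6
Terminal payoffs (K − S): max(-236.6, 0) = 0, max(-104.3, 0) = 0, max(-14.53, 0) = 0, max(46.39, 0) = 46.39
Node uu (S = 294): continuation = 1/1.02·[0.1556·0.0000 + 0.8444·0.0000] = 0.0000; exercise value = 0.0000 ≤ continuation, so V_uu = 0.0000
Node ud (S = 199.5): continuation = 1/1.02·[0.1556·0.0000 + 0.8444·0.0000] = 0.0000; exercise value = 0.0000 ≤ continuation, so V_ud = 0.0000
Node dd (S = 135.4): continuation = 1/1.02·[0.1556·0.0000 + 0.8444·46.3938] = 38.4088; exercise value = 39.6250 > continuation, so V_dd = 39.6250 (exercise)
Node u (S = 210): continuation = 1/1.02·[0.1556·0.0000 + 0.8444·0.0000] = 0.0000; exercise value = 0.0000 ≤ continuation, so V_u = 0.0000
Node d (S = 142.5): continuation = 1/1.02·[0.1556·0.0000 + 0.8444·39.6250] = 32.8050; exercise value = 32.5000 ≤ continuation, so V_d = 32.8050
Node 0 (S = 150): continuation = 1/1.02·[0.1556·0.0000 + 0.8444·32.8050] = 27.1588; exercise value = 25.0000 ≤ continuation, so V_0 = 27.1588

£27.16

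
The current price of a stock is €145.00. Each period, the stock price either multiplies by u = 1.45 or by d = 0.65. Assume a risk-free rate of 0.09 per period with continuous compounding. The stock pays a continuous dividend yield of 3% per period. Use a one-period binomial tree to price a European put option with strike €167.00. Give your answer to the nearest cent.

€32.26

Per-period risk-free factor R = e^0.09 = 1.0942; dividend-adjusted growth = e^(0.09−0.03) = 1.0618.
Risk-neutral probability p = (1.0618 − 0.65)/(1.45 − 0.65) = 0.4118/0.8000 = 0.5148
Terminal stock prices: S_u = 210.2, S_d = 94.25
Terminal payoffs (K − S): max(-43.25, 0) = 0, max(72.75, 0) = 72.75
Node 0 (S = 145): V_0 = e^(−0.09)·[0.5148·0.0000 + 0.4852·72.7500] = 32.2605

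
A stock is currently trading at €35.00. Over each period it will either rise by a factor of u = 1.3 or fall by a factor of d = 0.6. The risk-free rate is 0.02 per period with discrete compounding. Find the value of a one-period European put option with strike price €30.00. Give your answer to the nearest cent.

€3.53

Risk-neutral probability p = (1 + 0.02 − 0.6)/(1.3 − 0.6) = 0.4200/0.7000 = 0.6000
Terminal stock prices: S_u = 45.5, S_d = 21
Terminal payoffs (K − S): max(-15.5, 0) = 0, max(9, 0) = 9
Node 0 (S = 35): V_0 = 1/1.02·[0.6000·0.0000 + 0.4000·9.0000] = 3.5294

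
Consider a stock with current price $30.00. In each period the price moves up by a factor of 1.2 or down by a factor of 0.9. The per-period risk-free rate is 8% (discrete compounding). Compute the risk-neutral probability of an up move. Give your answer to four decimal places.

Risk-neutral probability p = (1 + 0.08 − 0.9)/(1.2 − 0.9) = 0.1800/0.3000 = 0.6000

p = 0.6000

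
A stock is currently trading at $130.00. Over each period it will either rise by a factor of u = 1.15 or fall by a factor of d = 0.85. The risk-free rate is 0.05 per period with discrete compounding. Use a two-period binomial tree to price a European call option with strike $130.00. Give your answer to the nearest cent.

$16.90

Risk-neutral probability p = (1 + 0.05 − 0.85)/(1.15 − 0.85) = 0.2000/0.3000 = 0.6667
Terminal stock prices: S_uu = 171.9, S_ud = 127.1, S_dd = 93.92
Terminal payoffs (S − K): max(41.92, 0) = 41.92, max(-2.925, 0) = 0, max(-36.08, 0) = 0
Node u (S = 149.5): V_u = 1/1.05·[0.6667·41.9250 + 0.3333·0.0000] = 26.6190
Node d (S = 110.5): V_d = 1/1.05·[0.6667·0.0000 + 0.3333·0.0000] = 0.0000
Node 0 (S = 130): V_0 = 1/1.05·[0.6667·26.6190 + 0.3333·0.0000] = 16.9010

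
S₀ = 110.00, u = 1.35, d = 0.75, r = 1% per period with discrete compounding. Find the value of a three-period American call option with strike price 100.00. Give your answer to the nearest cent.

29.08

Risk-neutral probability p = (1 + 0.01 − 0.75)/(1.35 − 0.75) = 0.2600/0.6000 = 0.4333
Terminal stock prices: S_uuu = 270.6, S_uud = 150.4, S_udd = 83.53, S_ddd = 46.41
Terminal payoffs (S − K): max(170.6, 0) = 170.6, max(50.36, 0) = 50.36, max(-16.47, 0) = 0, max(-53.59, 0) = 0
Node uu (S = 200.5): continuation = 1/1.01·[0.4333·170.6413 + 0.5667·50.3563] = 101.4651; exercise value = 100.4750 ≤ continuation, so V_uu = 101.4651
Node ud (S = 111.4): continuation = 1/1.01·[0.4333·50.3563 + 0.5667·0.0000] = 21.6050; exercise value = 11.3750 ≤ continuation, so V_ud = 21.6050
Node dd (S = 61.88): continuation = 1/1.01·[0.4333·0.0000 + 0.5667·0.0000] = 0.0000; exercise value = 0.0000 ≤ continuation, so V_dd = 0.0000
Node u (S = 148.5): continuation = 1/1.01·[0.4333·101.4651 + 0.5667·21.6050] = 55.6545; exercise value = 48.5000 ≤ continuation, so V_u = 55.6545
Node d (S = 82.5): continuation = 1/1.01·[0.4333·21.6050 + 0.5667·0.0000] = 9.2695; exercise value = 0.0000 ≤ continuation, so V_d = 9.2695
Node 0 (S = 110): continuation = 1/1.01·[0.4333·55.6545 + 0.5667·9.2695] = 29.0789; exercise value = 10.0000 ≤ continuation, so V_0 = 29.0789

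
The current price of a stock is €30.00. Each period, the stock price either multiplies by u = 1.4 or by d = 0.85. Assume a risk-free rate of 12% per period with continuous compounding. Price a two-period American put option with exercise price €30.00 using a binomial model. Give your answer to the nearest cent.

€1.98

Risk-neutral probability p = (e^0.12 − 0.85)/(1.4 − 0.85) = 0.2775/0.5500 = 0.5045
Terminal stock prices: S_uu = 58.8, S_ud = 35.7, S_dd = 21.67
Terminal payoffs (K − S): max(-28.8, 0) = 0, max(-5.7, 0) = 0, max(8.325, 0) = 8.325
Node u (S = 42): continuation = e^(−0.12)·[0.5045·0.0000 + 0.4955·0.0000] = 0.0000; exercise value = 0.0000 ≤ continuation, so V_u = 0.0000
Node d (S = 25.5): continuation = e^(−0.12)·[0.5045·0.0000 + 0.4955·8.3250] = 3.6583; exercise value = 4.5000 > continuation, so V_d = 4.5000 (exercise)
Node 0 (S = 30): continuation = e^(−0.12)·[0.5045·0.0000 + 0.4955·4.5000] = 1.9775; exercise value = 0.0000 ≤ continuation, so V_0 = 1.9775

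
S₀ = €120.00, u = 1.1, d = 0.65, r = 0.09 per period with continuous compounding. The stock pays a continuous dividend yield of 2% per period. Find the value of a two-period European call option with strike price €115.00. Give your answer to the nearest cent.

€22.24

Per-period risk-free factor R = e^0.09 = 1.0942; dividend-adjusted growth = e^(0.09−0.02) = 1.0725.
Risk-neutral probability p = (1.0725 − 0.65)/(1.1 − 0.65) = 0.4225/0.4500 = 0.9389
Terminal stock prices: S_uu = 145.2, S_ud = 85.8, S_dd = 50.7
Terminal payoffs (S − K): max(30.2, 0) = 30.2, max(-29.2, 0) = 0, max(-64.3, 0) = 0
Node u (S = 132): V_u = e^(−0.09)·[0.9389·30.2000 + 0.0611·0.0000] = 25.9145
Node d (S = 78): V_d = e^(−0.09)·[0.9389·0.0000 + 0.0611·0.0000] = 0.0000
Node 0 (S = 120): V_0 = e^(−0.09)·[0.9389·25.9145 + 0.0611·0.0000] = 22.2372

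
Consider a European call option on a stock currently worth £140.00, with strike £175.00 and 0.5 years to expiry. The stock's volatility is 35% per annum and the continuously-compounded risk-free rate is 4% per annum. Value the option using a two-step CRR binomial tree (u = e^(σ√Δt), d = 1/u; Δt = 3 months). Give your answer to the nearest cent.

£5.46

CRR parameters: u = e^(σ√Δt) = e^(0.35·√0.25) = 1.1912, d = 1/u = 0.8395
Per-period rate: rΔt = 0.04·0.25 = 0.01, so R = e^0.01 = 1.0101
Risk-neutral probability p = (e^0.01 − 0.8395)/(1.1912 − 0.8395) = 0.1706/0.3518 = 0.4849
Terminal stock prices: S_uu = 198.7, S_ud = 140, S_dd = 98.66
Terminal payoffs (S − K): max(23.67, 0) = 23.67, max(-35, 0) = 0, max(-76.34, 0) = 0
Node u (S = 166.8): V_u = e^(−0.01)·[0.4849·23.6695 + 0.5151·0.0000] = 11.3638
Node d (S = 117.5): V_d = e^(−0.01)·[0.4849·0.0000 + 0.5151·0.0000] = 0.0000
Node 0 (S = 140): V_0 = e^(−0.01)·[0.4849·11.3638 + 0.5151·0.0000] = 5.4558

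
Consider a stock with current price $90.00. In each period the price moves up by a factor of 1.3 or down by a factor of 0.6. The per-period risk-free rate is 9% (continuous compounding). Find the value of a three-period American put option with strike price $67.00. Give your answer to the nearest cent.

Risk-neutral probability p = (e^0.09 − 0.6)/(1.3 − 0.6) = 0.4942/0.7000 = 0.7060
Terminal stock prices: S_uuu = 197.7, S_uud = 91.26, S_udd = 42.12, S_ddd = 19.44
Terminal payoffs (K − S): max(-130.7, 0) = 0, max(-24.26, 0) = 0, max(24.88, 0) = 24.88, max(47.56, 0) = 47.56
Node uu (S = 152.1): continuation = e^(−0.09)·[0.7060·0.0000 + 0.2940·0.0000] = 0.0000; exercise value = 0.0000 ≤ continuation, so V_uu = 0.0000
Node ud (S = 70.2): continuation = e^(−0.09)·[0.7060·0.0000 + 0.2940·24.8800] = 6.6860; exercise value = 0.0000 ≤ continuation, so V_ud = 6.6860
Node dd (S = 32.4): continuation = e^(−0.09)·[0.7060·24.8800 + 0.2940·47.5600] = 28.8334; exercise value = 34.6000 > continuation, so V_dd = 34.6000 (exercise)
Node u (S = 117): continuation = e^(−0.09)·[0.7060·0.0000 + 0.2940·6.6860] = 1.7967; exercise value = 0.0000 ≤ continuation, so V_u = 1.7967
Node d (S = 54): continuation = e^(−0.09)·[0.7060·6.6860 + 0.2940·34.6000] = 13.6118; exercise value = 13.0000 ≤ continuation, so V_d = 13.6118
Node 0 (S = 90): continuation = e^(−0.09)·[0.7060·1.7967 + 0.2940·13.6118] = 4.8171; exercise value = 0.0000 ≤ continuation, so V_0 = 4.8171

$4.82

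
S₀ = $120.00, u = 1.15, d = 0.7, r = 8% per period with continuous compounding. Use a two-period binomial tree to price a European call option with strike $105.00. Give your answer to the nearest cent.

Risk-neutral probability p = (e^0.08 − 0.7)/(1.15 − 0.7) = 0.3833/0.4500 = 0.8517
Terminal stock prices: S_uu = 158.7, S_ud = 96.6, S_dd = 58.8
Terminal payoffs (S − K): max(53.7, 0) = 53.7, max(-8.4, 0) = 0, max(-46.2, 0) = 0
Node u (S = 138): V_u = e^(−0.08)·[0.8517·53.7000 + 0.1483·0.0000] = 42.2223
Node d (S = 84): V_d = e^(−0.08)·[0.8517·0.0000 + 0.1483·0.0000] = 0.0000
Node 0 (S = 120): V_0 = e^(−0.08)·[0.8517·42.2223 + 0.1483·0.0000] = 33.1979

$33.20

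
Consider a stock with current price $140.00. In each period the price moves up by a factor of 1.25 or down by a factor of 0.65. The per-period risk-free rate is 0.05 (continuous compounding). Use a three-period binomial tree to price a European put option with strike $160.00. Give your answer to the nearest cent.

$26.92

Risk-neutral probability p = (e^0.05 − 0.65)/(1.25 − 0.65) = 0.4013/0.6000 = 0.6688
Terminal stock prices: S_uuu = 273.4, S_uud = 142.2, S_udd = 73.94, S_ddd = 38.45
Terminal payoffs (K − S): max(-113.4, 0) = 0, max(17.81, 0) = 17.81, max(86.06, 0) = 86.06, max(121.6, 0) = 121.6
Node uu (S = 218.8): V_uu = e^(−0.05)·[0.6688·0.0000 + 0.3312·17.8125] = 5.6120
Node ud (S = 113.8): V_ud = e^(−0.05)·[0.6688·17.8125 + 0.3312·86.0625] = 38.4467
Node dd (S = 59.15): V_dd = e^(−0.05)·[0.6688·86.0625 + 0.3312·121.5525] = 93.0467
Node u (S = 175): V_u = e^(−0.05)·[0.6688·5.6120 + 0.3312·38.4467] = 15.6833
Node d (S = 91): V_d = e^(−0.05)·[0.6688·38.4467 + 0.3312·93.0467] = 53.7740
Node 0 (S = 140): V_0 = e^(−0.05)·[0.6688·15.6833 + 0.3312·53.7740] = 26.9193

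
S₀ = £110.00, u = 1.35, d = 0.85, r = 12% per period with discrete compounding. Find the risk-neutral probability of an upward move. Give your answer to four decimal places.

Risk-neutral probability p = (1 + 0.12 − 0.85)/(1.35 − 0.85) = 0.2700/0.5000 = 0.5400

p = 0.5400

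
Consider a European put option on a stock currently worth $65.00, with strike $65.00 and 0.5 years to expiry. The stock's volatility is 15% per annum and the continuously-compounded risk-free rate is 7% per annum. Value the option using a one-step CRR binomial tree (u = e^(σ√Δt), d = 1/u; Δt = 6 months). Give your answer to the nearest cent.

CRR parameters: u = e^(σ√Δt) = e^(0.15·√0.5) = 1.1119, d = 1/u = 0.8994
Per-period rate: rΔt = 0.07·0.5 = 0.035, so R = e^0.035 = 1.0356
Risk-neutral probability p = (e^0.035 − 0.8994)/(1.1119 − 0.8994) = 0.1363/0.2125 = 0.6411
Terminal stock prices: S_u = 72.27, S_d = 58.46
Terminal payoffs (K − S): max(-7.273, 0) = 0, max(6.541, 0) = 6.541
Node 0 (S = 65): V_0 = e^(−0.035)·[0.6411·0.0000 + 0.3589·6.5413] = 2.2669

$2.27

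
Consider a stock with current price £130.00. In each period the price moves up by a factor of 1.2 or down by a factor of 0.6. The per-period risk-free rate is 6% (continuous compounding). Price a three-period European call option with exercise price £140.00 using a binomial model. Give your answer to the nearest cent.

£32.24

Risk-neutral probability p = (e^0.06 − 0.6)/(1.2 − 0.6) = 0.4618/0.6000 = 0.7697
Terminal stock prices: S_uuu = 224.6, S_uud = 112.3, S_udd = 56.16, S_ddd = 28.08
Terminal payoffs (S − K): max(84.64, 0) = 84.64, max(-27.68, 0) = 0, max(-83.84, 0) = 0, max(-111.9, 0) = 0
Node uu (S = 187.2): V_uu = e^(−0.06)·[0.7697·84.6400 + 0.2303·0.0000] = 61.3557
Node ud (S = 93.6): V_ud = e^(−0.06)·[0.7697·0.0000 + 0.2303·0.0000] = 0.0000
Node dd (S = 46.8): V_dd = e^(−0.06)·[0.7697·0.0000 + 0.2303·0.0000] = 0.0000
Node u (S = 156): V_u = e^(−0.06)·[0.7697·61.3557 + 0.2303·0.0000] = 44.4769
Node d (S = 78): V_d = e^(−0.06)·[0.7697·0.0000 + 0.2303·0.0000] = 0.0000
Node 0 (S = 130): V_0 = e^(−0.06)·[0.7697·44.4769 + 0.2303·0.0000] = 32.2414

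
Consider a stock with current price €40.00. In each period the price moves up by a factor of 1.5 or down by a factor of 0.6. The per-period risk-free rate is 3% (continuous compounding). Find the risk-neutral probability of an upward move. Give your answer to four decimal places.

Risk-neutral probability p = (e^0.03 − 0.6)/(1.5 − 0.6) = 0.4305/0.9000 = 0.4783

p = 0.4783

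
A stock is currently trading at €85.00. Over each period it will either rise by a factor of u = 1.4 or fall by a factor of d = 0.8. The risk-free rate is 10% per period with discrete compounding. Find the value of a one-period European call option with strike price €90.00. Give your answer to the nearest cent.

€13.18

Risk-neutral probability p = (1 + 0.1 − 0.8)/(1.4 − 0.8) = 0.3000/0.6000 = 0.5000
Terminal stock prices: S_u = 119, S_d = 68
Terminal payoffs (S − K): max(29, 0) = 29, max(-22, 0) = 0
Node 0 (S = 85): V_0 = 1/1.1·[0.5000·29.0000 + 0.5000·0.0000] = 13.1818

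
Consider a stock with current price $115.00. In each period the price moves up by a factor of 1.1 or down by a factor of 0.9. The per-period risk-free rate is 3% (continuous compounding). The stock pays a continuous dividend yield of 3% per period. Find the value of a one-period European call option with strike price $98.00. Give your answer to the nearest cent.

Per-period risk-free factor R = e^0.03 = 1.0305; dividend-adjusted growth = e^(0.03−0.03) = 1.0000.
Risk-neutral probability p = (1.0000 − 0.9)/(1.1 − 0.9) = 0.1000/0.2000 = 0.5000
Terminal stock prices: S_u = 126.5, S_d = 103.5
Terminal payoffs (S − K): max(28.5, 0) = 28.5, max(5.5, 0) = 5.5
Node 0 (S = 115): V_0 = e^(−0.03)·[0.5000·28.5000 + 0.5000·5.5000] = 16.4976

$16.50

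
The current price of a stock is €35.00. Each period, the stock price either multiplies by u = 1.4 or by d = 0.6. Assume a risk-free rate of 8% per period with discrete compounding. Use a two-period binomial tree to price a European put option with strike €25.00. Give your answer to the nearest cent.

€1.70

Risk-neutral probability p = (1 + 0.08 − 0.6)/(1.4 − 0.6) = 0.4800/0.8000 = 0.6000
Terminal stock prices: S_uu = 68.6, S_ud = 29.4, S_dd = 12.6
Terminal payoffs (K − S): max(-43.6, 0) = 0, max(-4.4, 0) = 0, max(12.4, 0) = 12.4
Node u (S = 49): V_u = 1/1.08·[0.6000·0.0000 + 0.4000·0.0000] = 0.0000
Node d (S = 21): V_d = 1/1.08·[0.6000·0.0000 + 0.4000·12.4000] = 4.5926
Node 0 (S = 35): V_0 = 1/1.08·[0.6000·0.0000 + 0.4000·4.5926] = 1.7010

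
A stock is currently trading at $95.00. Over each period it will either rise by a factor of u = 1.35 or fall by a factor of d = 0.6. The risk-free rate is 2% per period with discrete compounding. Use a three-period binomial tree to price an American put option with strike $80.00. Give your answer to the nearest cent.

Risk-neutral probability p = (1 + 0.02 − 0.6)/(1.35 − 0.6) = 0.4200/0.7500 = 0.5600
Terminal stock prices: S_uuu = 233.7, S_uud = 103.9, S_udd = 46.17, S_ddd = 20.52
Terminal payoffs (K − S): max(-153.7, 0) = 0, max(-23.88, 0) = 0, max(33.83, 0) = 33.83, max(59.48, 0) = 59.48
Node uu (S = 173.1): continuation = 1/1.02·[0.5600·0.0000 + 0.4400·0.0000] = 0.0000; exercise value = 0.0000 ≤ continuation, so V_uu = 0.0000
Node ud (S = 76.95): continuation = 1/1.02·[0.5600·0.0000 + 0.4400·33.8300] = 14.5933; exercise value = 3.0500 ≤ continuation, so V_ud = 14.5933
Node dd (S = 34.2): continuation = 1/1.02·[0.5600·33.8300 + 0.4400·59.4800] = 44.2314; exercise value = 45.8000 > continuation, so V_dd = 45.8000 (exercise)
Node u (S = 128.2): continuation = 1/1.02·[0.5600·0.0000 + 0.4400·14.5933] = 6.2952; exercise value = 0.0000 ≤ continuation, so V_u = 6.2952
Node d (S = 57): continuation = 1/1.02·[0.5600·14.5933 + 0.4400·45.8000] = 27.7689; exercise value = 23.0000 ≤ continuation, so V_d = 27.7689
Node 0 (S = 95): continuation = 1/1.02·[0.5600·6.2952 + 0.4400·27.7689] = 15.4349; exercise value = 0.0000 ≤ continuation, so V_0 = 15.4349

$15.43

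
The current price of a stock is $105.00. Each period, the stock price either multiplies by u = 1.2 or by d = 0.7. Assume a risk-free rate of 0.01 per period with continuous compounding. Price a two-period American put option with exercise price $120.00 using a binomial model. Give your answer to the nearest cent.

$24.83

Risk-neutral probability p = (e^0.01 − 0.7)/(1.2 − 0.7) = 0.3101/0.5000 = 0.6201
Terminal stock prices: S_uu = 151.2, S_ud = 88.2, S_dd = 51.45
Terminal payoffs (K − S): max(-31.2, 0) = 0, max(31.8, 0) = 31.8, max(68.55, 0) = 68.55
Node u (S = 126): continuation = e^(−0.01)·[0.6201·0.0000 + 0.3799·31.8000] = 11.9606; exercise value = 0.0000 ≤ continuation, so V_u = 11.9606
Node d (S = 73.5): continuation = e^(−0.01)·[0.6201·31.8000 + 0.3799·68.5500] = 45.3060; exercise value = 46.5000 > continuation, so V_d = 46.5000 (exercise)
Node 0 (S = 105): continuation = e^(−0.01)·[0.6201·11.9606 + 0.3799·46.5000] = 24.8325; exercise value = 15.0000 ≤ continuation, so V_0 = 24.8325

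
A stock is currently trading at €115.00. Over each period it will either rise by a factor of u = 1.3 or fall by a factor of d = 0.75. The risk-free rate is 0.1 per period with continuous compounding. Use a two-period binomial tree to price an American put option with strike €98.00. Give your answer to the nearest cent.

€3.77

Risk-neutral probability p = (e^0.1 − 0.75)/(1.3 − 0.75) = 0.3552/0.5500 = 0.6458
Terminal stock prices: S_uu = 194.4, S_ud = 112.1, S_dd = 64.69
Terminal payoffs (K − S): max(-96.35, 0) = 0, max(-14.12, 0) = 0, max(33.31, 0) = 33.31
Node u (S = 149.5): continuation = e^(−0.1)·[0.6458·0.0000 + 0.3542·0.0000] = 0.0000; exercise value = 0.0000 ≤ continuation, so V_u = 0.0000
Node d (S = 86.25): continuation = e^(−0.1)·[0.6458·0.0000 + 0.3542·33.3125] = 10.6775; exercise value = 11.7500 > continuation, so V_d = 11.7500 (exercise)
Node 0 (S = 115): continuation = e^(−0.1)·[0.6458·0.0000 + 0.3542·11.7500] = 3.7662; exercise value = 0.0000 ≤ continuation, so V_0 = 3.7662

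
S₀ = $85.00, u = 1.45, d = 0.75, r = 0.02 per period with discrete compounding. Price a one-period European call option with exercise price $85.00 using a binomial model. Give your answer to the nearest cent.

$14.46

Risk-neutral probability p = (1 + 0.02 − 0.75)/(1.45 − 0.75) = 0.2700/0.7000 = 0.3857
Terminal stock prices: S_u = 123.2, S_d = 63.75
Terminal payoffs (S − K): max(38.25, 0) = 38.25, max(-21.25, 0) = 0
Node 0 (S = 85): V_0 = 1/1.02·[0.3857·38.2500 + 0.6143·0.0000] = 14.4643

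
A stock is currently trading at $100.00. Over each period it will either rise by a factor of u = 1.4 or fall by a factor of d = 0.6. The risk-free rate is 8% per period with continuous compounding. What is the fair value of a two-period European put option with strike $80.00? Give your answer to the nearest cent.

Risk-neutral probability p = (e^0.08 − 0.6)/(1.4 − 0.6) = 0.4833/0.8000 = 0.6041
Terminal stock prices: S_uu = 196, S_ud = 84, S_dd = 36
Terminal payoffs (K − S): max(-116, 0) = 0, max(-4, 0) = 0, max(44, 0) = 44
Node u (S = 140): V_u = e^(−0.08)·[0.6041·0.0000 + 0.3959·0.0000] = 0.0000
Node d (S = 60): V_d = e^(−0.08)·[0.6041·0.0000 + 0.3959·44.0000] = 16.0800
Node 0 (S = 100): V_0 = e^(−0.08)·[0.6041·0.0000 + 0.3959·16.0800] = 5.8765

$5.88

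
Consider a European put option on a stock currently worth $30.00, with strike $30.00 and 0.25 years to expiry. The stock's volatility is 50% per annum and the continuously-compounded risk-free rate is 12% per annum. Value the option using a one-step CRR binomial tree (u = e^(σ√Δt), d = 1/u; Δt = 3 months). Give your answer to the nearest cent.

$3.23

CRR parameters: u = e^(σ√Δt) = e^(0.5·√0.25) = 1.2840, d = 1/u = 0.7788
Per-period rate: rΔt = 0.12·0.25 = 0.03, so R = e^0.03 = 1.0305
Risk-neutral probability p = (e^0.03 − 0.7788)/(1.2840 − 0.7788) = 0.2517/0.5052 = 0.4981
Terminal stock prices: S_u = 38.52, S_d = 23.36
Terminal payoffs (K − S): max(-8.521, 0) = 0, max(6.636, 0) = 6.636
Node 0 (S = 30): V_0 = e^(−0.03)·[0.4981·0.0000 + 0.5019·6.6360] = 3.2321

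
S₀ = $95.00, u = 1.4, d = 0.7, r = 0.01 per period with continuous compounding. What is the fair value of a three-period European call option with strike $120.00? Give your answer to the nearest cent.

$15.15

Risk-neutral probability p = (e^0.01 − 0.7)/(1.4 − 0.7) = 0.3101/0.7000 = 0.4429
Terminal stock prices: S_uuu = 260.7, S_uud = 130.3, S_udd = 65.17, S_ddd = 32.58
Terminal payoffs (S − K): max(140.7, 0) = 140.7, max(10.34, 0) = 10.34, max(-54.83, 0) = 0, max(-87.42, 0) = 0
Node uu (S = 186.2): V_uu = e^(−0.01)·[0.4429·140.6800 + 0.5571·10.3400] = 67.3940
Node ud (S = 93.1): V_ud = e^(−0.01)·[0.4429·10.3400 + 0.5571·0.0000] = 4.5343
Node dd (S = 46.55): V_dd = e^(−0.01)·[0.4429·0.0000 + 0.5571·0.0000] = 0.0000
Node u (S = 133): V_u = e^(−0.01)·[0.4429·67.3940 + 0.5571·4.5343] = 32.0545
Node d (S = 66.5): V_d = e^(−0.01)·[0.4429·4.5343 + 0.5571·0.0000] = 1.9884
Node 0 (S = 95): V_0 = e^(−0.01)·[0.4429·32.0545 + 0.5571·1.9884] = 15.1533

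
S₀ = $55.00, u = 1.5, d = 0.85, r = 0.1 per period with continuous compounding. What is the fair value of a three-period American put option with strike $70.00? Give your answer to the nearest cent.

Risk-neutral probability p = (e^0.1 − 0.85)/(1.5 − 0.85) = 0.2552/0.6500 = 0.3926
Terminal stock prices: S_uuu = 185.6, S_uud = 105.2, S_udd = 59.61, S_ddd = 33.78
Terminal payoffs (K − S): max(-115.6, 0) = 0, max(-35.19, 0) = 0, max(10.39, 0) = 10.39, max(36.22, 0) = 36.22
Node uu (S = 123.8): continuation = e^(−0.1)·[0.3926·0.0000 + 0.6074·0.0000] = 0.0000; exercise value = 0.0000 ≤ continuation, so V_uu = 0.0000
Node ud (S = 70.12): continuation = e^(−0.1)·[0.3926·0.0000 + 0.6074·10.3938] = 5.7127; exercise value = 0.0000 ≤ continuation, so V_ud = 5.7127
Node dd (S = 39.74): continuation = e^(−0.1)·[0.3926·10.3938 + 0.6074·36.2231] = 23.6011; exercise value = 30.2625 > continuation, so V_dd = 30.2625 (exercise)
Node u (S = 82.5): continuation = e^(−0.1)·[0.3926·0.0000 + 0.6074·5.7127] = 3.1398; exercise value = 0.0000 ≤ continuation, so V_u = 3.1398
Node d (S = 46.75): continuation = e^(−0.1)·[0.3926·5.7127 + 0.6074·30.2625] = 18.6622; exercise value = 23.2500 > continuation, so V_d = 23.2500 (exercise)
Node 0 (S = 55): continuation = e^(−0.1)·[0.3926·3.1398 + 0.6074·23.2500] = 13.8941; exercise value = 15.0000 > continuation, so V_0 = 15.0000 (exercise)

$15.00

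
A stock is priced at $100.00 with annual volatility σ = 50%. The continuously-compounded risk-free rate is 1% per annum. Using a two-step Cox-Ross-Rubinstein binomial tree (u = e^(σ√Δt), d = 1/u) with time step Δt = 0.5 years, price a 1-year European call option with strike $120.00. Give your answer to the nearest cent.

$14.43

CRR parameters: u = e^(σ√Δt) = e^(0.5·√0.5) = 1.4241, d = 1/u = 0.7022
Per-period rate: rΔt = 0.01·0.5 = 0.005, so R = e^0.005 = 1.0050
Risk-neutral probability p = (e^0.005 − 0.7022)/(1.4241 − 0.7022) = 0.3028/0.7219 = 0.4195
Terminal stock prices: S_uu = 202.8, S_ud = 100, S_dd = 49.31
Terminal payoffs (S − K): max(82.81, 0) = 82.81, max(-20, 0) = 0, max(-70.69, 0) = 0
Node u (S = 142.4): V_u = e^(−0.005)·[0.4195·82.8115 + 0.5805·0.0000] = 34.5632
Node d (S = 70.22): V_d = e^(−0.005)·[0.4195·0.0000 + 0.5805·0.0000] = 0.0000
Node 0 (S = 100): V_0 = e^(−0.005)·[0.4195·34.5632 + 0.5805·0.0000] = 14.4257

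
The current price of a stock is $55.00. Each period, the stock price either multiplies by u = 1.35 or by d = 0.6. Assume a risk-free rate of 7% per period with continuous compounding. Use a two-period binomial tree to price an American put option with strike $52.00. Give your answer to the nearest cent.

$8.06

Risk-neutral probability p = (e^0.07 − 0.6)/(1.35 − 0.6) = 0.4725/0.7500 = 0.6300
Terminal stock prices: S_uu = 100.2, S_ud = 44.55, S_dd = 19.8
Terminal payoffs (K − S): max(-48.24, 0) = 0, max(7.45, 0) = 7.45, max(32.2, 0) = 32.2
Node u (S = 74.25): continuation = e^(−0.07)·[0.6300·0.0000 + 0.3700·7.4500] = 2.5701; exercise value = 0.0000 ≤ continuation, so V_u = 2.5701
Node d (S = 33): continuation = e^(−0.07)·[0.6300·7.4500 + 0.3700·32.2000] = 15.4845; exercise value = 19.0000 > continuation, so V_d = 19.0000 (exercise)
Node 0 (S = 55): continuation = e^(−0.07)·[0.6300·2.5701 + 0.3700·19.0000] = 8.0642; exercise value = 0.0000 ≤ continuation, so V_0 = 8.0642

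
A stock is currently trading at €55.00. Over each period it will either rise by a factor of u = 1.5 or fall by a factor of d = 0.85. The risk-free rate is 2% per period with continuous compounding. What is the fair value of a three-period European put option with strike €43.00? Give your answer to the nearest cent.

Risk-neutral probability p = (e^0.02 − 0.85)/(1.5 − 0.85) = 0.1702/0.6500 = 0.2618
Terminal stock prices: S_uuu = 185.6, S_uud = 105.2, S_udd = 59.61, S_ddd = 33.78
Terminal payoffs (K − S): max(-142.6, 0) = 0, max(-62.19, 0) = 0, max(-16.61, 0) = 0, max(9.223, 0) = 9.223
Node uu (S = 123.8): V_uu = e^(−0.02)·[0.2618·0.0000 + 0.7382·0.0000] = 0.0000
Node ud (S = 70.12): V_ud = e^(−0.02)·[0.2618·0.0000 + 0.7382·0.0000] = 0.0000
Node dd (S = 39.74): V_dd = e^(−0.02)·[0.2618·0.0000 + 0.7382·9.2231] = 6.6733
Node u (S = 82.5): V_u = e^(−0.02)·[0.2618·0.0000 + 0.7382·0.0000] = 0.0000
Node d (S = 46.75): V_d = e^(−0.02)·[0.2618·0.0000 + 0.7382·6.6733] = 4.8283
Node 0 (S = 55): V_0 = e^(−0.02)·[0.2618·0.0000 + 0.7382·4.8283] = 3.4935

€3.49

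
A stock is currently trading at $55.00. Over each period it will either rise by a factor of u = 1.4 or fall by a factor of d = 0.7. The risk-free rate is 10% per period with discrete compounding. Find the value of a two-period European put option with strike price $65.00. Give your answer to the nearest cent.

$10.27

Risk-neutral probability p = (1 + 0.1 − 0.7)/(1.4 − 0.7) = 0.4000/0.7000 = 0.5714
Terminal stock prices: S_uu = 107.8, S_ud = 53.9, S_dd = 26.95
Terminal payoffs (K − S): max(-42.8, 0) = 0, max(11.1, 0) = 11.1, max(38.05, 0) = 38.05
Node u (S = 77): V_u = 1/1.1·[0.5714·0.0000 + 0.4286·11.1000] = 4.3247
Node d (S = 38.5): V_d = 1/1.1·[0.5714·11.1000 + 0.4286·38.0500] = 20.5909
Node 0 (S = 55): V_0 = 1/1.1·[0.5714·4.3247 + 0.4286·20.5909] = 10.2690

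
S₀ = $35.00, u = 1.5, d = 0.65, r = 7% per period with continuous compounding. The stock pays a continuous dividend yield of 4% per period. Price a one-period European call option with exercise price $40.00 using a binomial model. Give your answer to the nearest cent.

$5.22

Per-period risk-free factor R = e^0.07 = 1.0725; dividend-adjusted growth = e^(0.07−0.04) = 1.0305.
Risk-neutral probability p = (1.0305 − 0.65)/(1.5 − 0.65) = 0.3805/0.8500 = 0.4476
Terminal stock prices: S_u = 52.5, S_d = 22.75
Terminal payoffs (S − K): max(12.5, 0) = 12.5, max(-17.25, 0) = 0
Node 0 (S = 35): V_0 = e^(−0.07)·[0.4476·12.5000 + 0.5524·0.0000] = 5.2167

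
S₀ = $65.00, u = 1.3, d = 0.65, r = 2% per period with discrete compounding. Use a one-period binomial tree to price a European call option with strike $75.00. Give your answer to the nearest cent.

Risk-neutral probability p = (1 + 0.02 − 0.65)/(1.3 − 0.65) = 0.3700/0.6500 = 0.5692
Terminal stock prices: S_u = 84.5, S_d = 42.25
Terminal payoffs (S − K): max(9.5, 0) = 9.5, max(-32.75, 0) = 0
Node 0 (S = 65): V_0 = 1/1.02·[0.5692·9.5000 + 0.4308·0.0000] = 5.3017

$5.30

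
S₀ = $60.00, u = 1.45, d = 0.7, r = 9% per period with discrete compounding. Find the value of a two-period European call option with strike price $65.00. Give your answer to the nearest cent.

Risk-neutral probability p = (1 + 0.09 − 0.7)/(1.45 − 0.7) = 0.3900/0.7500 = 0.5200
Terminal stock prices: S_uu = 126.2, S_ud = 60.9, S_dd = 29.4
Terminal payoffs (S − K): max(61.15, 0) = 61.15, max(-4.1, 0) = 0, max(-35.6, 0) = 0
Node u (S = 87): V_u = 1/1.09·[0.5200·61.1500 + 0.4800·0.0000] = 29.1725
Node d (S = 42): V_d = 1/1.09·[0.5200·0.0000 + 0.4800·0.0000] = 0.0000
Node 0 (S = 60): V_0 = 1/1.09·[0.5200·29.1725 + 0.4800·0.0000] = 13.9171

$13.92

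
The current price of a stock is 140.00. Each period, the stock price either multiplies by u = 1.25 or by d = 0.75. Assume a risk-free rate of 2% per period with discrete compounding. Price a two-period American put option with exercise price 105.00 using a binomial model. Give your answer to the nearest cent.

5.34

Risk-neutral probability p = (1 + 0.02 − 0.75)/(1.25 − 0.75) = 0.2700/0.5000 = 0.5400
Terminal stock prices: S_uu = 218.8, S_ud = 131.2, S_dd = 78.75
Terminal payoffs (K − S): max(-113.8, 0) = 0, max(-26.25, 0) = 0, max(26.25, 0) = 26.25
Node u (S = 175): continuation = 1/1.02·[0.5400·0.0000 + 0.4600·0.0000] = 0.0000; exercise value = 0.0000 ≤ continuation, so V_u = 0.0000
Node d (S = 105): continuation = 1/1.02·[0.5400·0.0000 + 0.4600·26.2500] = 11.8382; exercise value = 0.0000 ≤ continuation, so V_d = 11.8382
Node 0 (S = 140): continuation = 1/1.02·[0.5400·0.0000 + 0.4600·11.8382] = 5.3388; exercise value = 0.0000 ≤ continuation, so V_0 = 5.3388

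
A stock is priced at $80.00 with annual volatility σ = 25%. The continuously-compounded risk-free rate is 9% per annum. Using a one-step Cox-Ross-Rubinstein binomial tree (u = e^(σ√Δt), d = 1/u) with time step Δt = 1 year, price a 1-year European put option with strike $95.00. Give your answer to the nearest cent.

$11.23

CRR parameters: u = e^(σ√Δt) = e^(0.25·√1) = 1.2840, d = 1/u = 0.7788
Per-period rate: rΔt = 0.09·1 = 0.09, so R = e^0.09 = 1.0942
Risk-neutral probability p = (e^0.09 − 0.7788)/(1.2840 − 0.7788) = 0.3154/0.5052 = 0.6242
Terminal stock prices: S_u = 102.7, S_d = 62.3
Terminal payoffs (K − S): max(-7.722, 0) = 0, max(32.7, 0) = 32.7
Node 0 (S = 80): V_0 = e^(−0.09)·[0.6242·0.0000 + 0.3758·32.6959] = 11.2289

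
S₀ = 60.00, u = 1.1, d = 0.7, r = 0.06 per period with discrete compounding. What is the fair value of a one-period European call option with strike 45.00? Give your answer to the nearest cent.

Risk-neutral probability p = (1 + 0.06 − 0.7)/(1.1 − 0.7) = 0.3600/0.4000 = 0.9000
Terminal stock prices: S_u = 66, S_d = 42
Terminal payoffs (S − K): max(21, 0) = 21, max(-3, 0) = 0
Node 0 (S = 60): V_0 = 1/1.06·[0.9000·21.0000 + 0.1000·0.0000] = 17.8302

17.83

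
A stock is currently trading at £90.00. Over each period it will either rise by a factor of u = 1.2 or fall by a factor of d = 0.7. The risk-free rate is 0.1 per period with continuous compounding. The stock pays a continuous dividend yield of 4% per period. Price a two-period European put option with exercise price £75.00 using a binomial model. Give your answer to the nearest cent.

£1.93

Per-period risk-free factor R = e^0.1 = 1.1052; dividend-adjusted growth = e^(0.1−0.04) = 1.0618.
Risk-neutral probability p = (1.0618 − 0.7)/(1.2 − 0.7) = 0.3618/0.5000 = 0.7237
Terminal stock prices: S_uu = 129.6, S_ud = 75.6, S_dd = 44.1
Terminal payoffs (K − S): max(-54.6, 0) = 0, max(-0.6, 0) = 0, max(30.9, 0) = 30.9
Node u (S = 108): V_u = e^(−0.1)·[0.7237·0.0000 + 0.2763·0.0000] = 0.0000
Node d (S = 63): V_d = e^(−0.1)·[0.7237·0.0000 + 0.2763·30.9000] = 7.7260
Node 0 (S = 90): V_0 = e^(−0.1)·[0.7237·0.0000 + 0.2763·7.7260] = 1.9317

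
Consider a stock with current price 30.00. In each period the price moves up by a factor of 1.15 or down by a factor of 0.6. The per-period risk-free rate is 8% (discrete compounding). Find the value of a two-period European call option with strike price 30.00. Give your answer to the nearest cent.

6.32

Risk-neutral probability p = (1 + 0.08 − 0.6)/(1.15 − 0.6) = 0.4800/0.5500 = 0.8727
Terminal stock prices: S_uu = 39.67, S_ud = 20.7, S_dd = 10.8
Terminal payoffs (S − K): max(9.675, 0) = 9.675, max(-9.3, 0) = 0, max(-19.2, 0) = 0
Node u (S = 34.5): V_u = 1/1.08·[0.8727·9.6750 + 0.1273·0.0000] = 7.8182
Node d (S = 18): V_d = 1/1.08·[0.8727·0.0000 + 0.1273·0.0000] = 0.0000
Node 0 (S = 30): V_0 = 1/1.08·[0.8727·7.8182 + 0.1273·0.0000] = 6.3177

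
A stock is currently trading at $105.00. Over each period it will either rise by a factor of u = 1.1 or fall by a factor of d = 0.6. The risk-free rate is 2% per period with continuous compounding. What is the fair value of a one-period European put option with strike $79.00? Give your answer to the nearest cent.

$2.50

Risk-neutral probability p = (e^0.02 − 0.6)/(1.1 − 0.6) = 0.4202/0.5000 = 0.8404
Terminal stock prices: S_u = 115.5, S_d = 63
Terminal payoffs (K − S): max(-36.5, 0) = 0, max(16, 0) = 16
Node 0 (S = 105): V_0 = e^(−0.02)·[0.8404·0.0000 + 0.1596·16.0000] = 2.5030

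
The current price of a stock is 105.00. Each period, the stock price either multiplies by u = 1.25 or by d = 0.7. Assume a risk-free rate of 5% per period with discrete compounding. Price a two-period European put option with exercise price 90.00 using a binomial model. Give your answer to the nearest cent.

Risk-neutral probability p = (1 + 0.05 − 0.7)/(1.25 − 0.7) = 0.3500/0.5500 = 0.6364
Terminal stock prices: S_uu = 164.1, S_ud = 91.88, S_dd = 51.45
Terminal payoffs (K − S): max(-74.06, 0) = 0, max(-1.875, 0) = 0, max(38.55, 0) = 38.55
Node u (S = 131.2): V_u = 1/1.05·[0.6364·0.0000 + 0.3636·0.0000] = 0.0000
Node d (S = 73.5): V_d = 1/1.05·[0.6364·0.0000 + 0.3636·38.5500] = 13.3506
Node 0 (S = 105): V_0 = 1/1.05·[0.6364·0.0000 + 0.3636·13.3506] = 4.6236

4.62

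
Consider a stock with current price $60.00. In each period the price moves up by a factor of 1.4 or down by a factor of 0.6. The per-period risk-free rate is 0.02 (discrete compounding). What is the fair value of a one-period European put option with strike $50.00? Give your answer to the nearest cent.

$6.52

Risk-neutral probability p = (1 + 0.02 − 0.6)/(1.4 − 0.6) = 0.4200/0.8000 = 0.5250
Terminal stock prices: S_u = 84, S_d = 36
Terminal payoffs (K − S): max(-34, 0) = 0, max(14, 0) = 14
Node 0 (S = 60): V_0 = 1/1.02·[0.5250·0.0000 + 0.4750·14.0000] = 6.5196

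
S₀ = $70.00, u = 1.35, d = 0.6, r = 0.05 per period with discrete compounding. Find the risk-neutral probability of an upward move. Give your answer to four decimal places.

Risk-neutral probability p = (1 + 0.05 − 0.6)/(1.35 − 0.6) = 0.4500/0.7500 = 0.6000

p = 0.6000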